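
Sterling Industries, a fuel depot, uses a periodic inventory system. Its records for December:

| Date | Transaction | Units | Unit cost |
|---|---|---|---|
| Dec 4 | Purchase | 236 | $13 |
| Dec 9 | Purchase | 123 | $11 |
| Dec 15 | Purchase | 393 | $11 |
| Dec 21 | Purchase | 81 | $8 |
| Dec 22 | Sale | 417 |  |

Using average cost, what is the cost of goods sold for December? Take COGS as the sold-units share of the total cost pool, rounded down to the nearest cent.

COGS = $4,701.63

Dec 22, sell 417: 417/833 × $9,392.00 → $4,701.63
Ending inventory (cost pool remaining) = $4,690.37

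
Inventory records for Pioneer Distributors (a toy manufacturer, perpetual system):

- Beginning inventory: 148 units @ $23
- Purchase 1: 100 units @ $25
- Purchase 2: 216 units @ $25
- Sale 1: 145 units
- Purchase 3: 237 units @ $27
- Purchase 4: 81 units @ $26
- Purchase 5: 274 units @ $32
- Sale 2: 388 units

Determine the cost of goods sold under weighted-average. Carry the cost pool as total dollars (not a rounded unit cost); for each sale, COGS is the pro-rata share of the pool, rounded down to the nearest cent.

COGS = $14,199.09

After Beginning: 148 on hand, pool $3,404.00 (≈ $23.0000 each)
After Purchase 1: 248 on hand, pool $5,904.00 (≈ $23.8065 each)
After Purchase 2: 464 on hand, pool $11,304.00 (≈ $24.3621 each)
Sale 1, sell 145: 145/464 × $11,304.00 → $3,532.50
After Purchase 3: 556 on hand, pool $14,170.50 (≈ $25.4865 each)
After Purchase 4: 637 on hand, pool $16,276.50 (≈ $25.5518 each)
After Purchase 5: 911 on hand, pool $25,044.50 (≈ $27.4912 each)
Sale 2, sell 388: 388/911 × $25,044.50 → $10,666.59
Total COGS = $3,532.50 + $10,666.59 = $14,199.09
Ending inventory (cost pool remaining) = $14,377.91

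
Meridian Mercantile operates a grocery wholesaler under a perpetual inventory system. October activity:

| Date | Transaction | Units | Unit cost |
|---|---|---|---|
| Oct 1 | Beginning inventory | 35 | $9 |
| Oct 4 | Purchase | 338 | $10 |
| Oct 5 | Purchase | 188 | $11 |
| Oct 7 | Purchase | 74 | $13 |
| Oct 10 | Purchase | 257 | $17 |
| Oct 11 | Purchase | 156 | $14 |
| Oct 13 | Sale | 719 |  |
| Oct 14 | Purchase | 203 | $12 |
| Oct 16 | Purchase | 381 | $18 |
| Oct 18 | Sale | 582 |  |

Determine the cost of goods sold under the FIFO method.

COGS = $16,614

Oct 13, 719 sold [FIFO — oldest first]: 35 @ $9 + 338 @ $10 + 188 @ $11 + 74 @ $13 + 84 @ $17 = $8,153
Oct 18, 582 sold [FIFO — oldest first]: 173 @ $17 + 156 @ $14 + 203 @ $12 + 50 @ $18 = $8,461
Total COGS = $8,153 + $8,461 = $16,614
Ending inventory: 331 @ $18 = $5,958
Check: goods available $22,572 = COGS $16,614 + ending $5,958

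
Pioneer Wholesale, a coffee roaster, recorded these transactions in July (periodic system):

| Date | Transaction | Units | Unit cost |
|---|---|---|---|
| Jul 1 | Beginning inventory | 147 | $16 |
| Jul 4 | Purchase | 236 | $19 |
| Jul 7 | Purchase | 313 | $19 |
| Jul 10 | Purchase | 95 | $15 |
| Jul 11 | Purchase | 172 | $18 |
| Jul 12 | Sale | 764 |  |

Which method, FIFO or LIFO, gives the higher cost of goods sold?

LIFO

FIFO COGS: 147 @ $16 + 236 @ $19 + 313 @ $19 + 68 @ $15 = $13,803
LIFO COGS: 172 @ $18 + 95 @ $15 + 313 @ $19 + 184 @ $19 = $13,964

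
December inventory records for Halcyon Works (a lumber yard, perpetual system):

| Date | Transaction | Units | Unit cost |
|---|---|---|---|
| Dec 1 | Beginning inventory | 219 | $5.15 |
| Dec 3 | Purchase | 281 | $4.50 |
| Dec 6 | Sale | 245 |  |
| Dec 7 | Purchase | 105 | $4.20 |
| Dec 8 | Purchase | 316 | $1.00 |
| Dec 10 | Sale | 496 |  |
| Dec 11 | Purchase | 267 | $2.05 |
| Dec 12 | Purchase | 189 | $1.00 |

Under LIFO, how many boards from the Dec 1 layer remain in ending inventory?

Dec 6, 245 sold [LIFO — newest first]: 245 @ $4.50 = $1,102.50
Dec 10, 496 sold [LIFO — newest first]: 316 @ $1.00 + 105 @ $4.20 + 36 @ $4.50 + 39 @ $5.15 = $1,119.85
Total COGS = $1,102.50 + $1,119.85 = $2,222.35
Ending inventory: 180 @ $5.15 + 267 @ $2.05 + 189 @ $1.00 = $1,663.35

180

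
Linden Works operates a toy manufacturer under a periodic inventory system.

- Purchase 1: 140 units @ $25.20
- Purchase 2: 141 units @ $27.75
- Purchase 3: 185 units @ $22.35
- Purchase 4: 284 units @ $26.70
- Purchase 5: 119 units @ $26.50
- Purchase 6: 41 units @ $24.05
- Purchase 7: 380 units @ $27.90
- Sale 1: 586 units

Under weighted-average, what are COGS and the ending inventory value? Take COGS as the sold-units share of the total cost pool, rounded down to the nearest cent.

COGS = $15,399.46; ending inventory = $18,500.39

Sale 1, sell 586: 586/1290 × $33,899.85 → $15,399.46
Ending inventory (cost pool remaining) = $18,500.39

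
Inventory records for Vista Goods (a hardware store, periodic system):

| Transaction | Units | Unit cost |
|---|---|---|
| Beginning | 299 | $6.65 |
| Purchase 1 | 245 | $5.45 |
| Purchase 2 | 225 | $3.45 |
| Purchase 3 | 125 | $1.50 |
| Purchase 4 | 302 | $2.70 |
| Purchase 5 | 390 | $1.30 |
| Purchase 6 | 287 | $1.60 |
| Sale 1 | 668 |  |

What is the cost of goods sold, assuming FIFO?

COGS = $3,751.40

Sale 1 (668) [FIFO — oldest first]: 299 @ $6.65 + 245 @ $5.45 + 124 @ $3.45 = $3,751.40
Ending inventory: 101 @ $3.45 + 125 @ $1.50 + 302 @ $2.70 + 390 @ $1.30 + 287 @ $1.60 = $2,317.55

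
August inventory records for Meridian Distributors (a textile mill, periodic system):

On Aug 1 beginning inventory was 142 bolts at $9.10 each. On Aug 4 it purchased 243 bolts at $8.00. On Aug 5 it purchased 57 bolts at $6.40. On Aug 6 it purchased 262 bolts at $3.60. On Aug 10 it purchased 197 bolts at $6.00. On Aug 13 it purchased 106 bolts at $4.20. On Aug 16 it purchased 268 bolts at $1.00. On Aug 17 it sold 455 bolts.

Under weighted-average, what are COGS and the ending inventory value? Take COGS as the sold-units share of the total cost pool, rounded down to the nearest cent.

COGS = $2,297.98; ending inventory = $4,141.42

Aug 17, sell 455: 455/1275 × $6,439.40 → $2,297.98
Ending inventory (cost pool remaining) = $4,141.42
Check: goods available $6,439.40 = COGS $2,297.98 + ending $4,141.42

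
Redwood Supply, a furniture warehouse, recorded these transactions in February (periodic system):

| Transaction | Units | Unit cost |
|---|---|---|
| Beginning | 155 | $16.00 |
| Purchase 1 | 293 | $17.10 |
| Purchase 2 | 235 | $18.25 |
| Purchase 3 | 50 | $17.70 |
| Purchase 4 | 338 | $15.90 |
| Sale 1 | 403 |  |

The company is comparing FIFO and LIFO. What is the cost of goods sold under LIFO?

FIFO COGS: 155 @ $16.00 + 248 @ $17.10 = $6,720.80
LIFO COGS: 338 @ $15.90 + 50 @ $17.70 + 15 @ $18.25 = $6,532.95

COGS = $6,532.95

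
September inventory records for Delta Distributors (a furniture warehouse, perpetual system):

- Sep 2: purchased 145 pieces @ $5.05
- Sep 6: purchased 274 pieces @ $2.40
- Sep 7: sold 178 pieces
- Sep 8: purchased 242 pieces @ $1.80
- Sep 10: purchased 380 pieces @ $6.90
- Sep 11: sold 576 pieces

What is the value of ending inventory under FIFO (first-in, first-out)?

Sep 7, 178 sold [FIFO — oldest first]: 145 @ $5.05 + 33 @ $2.40 = $811.45
Sep 11, 576 sold [FIFO — oldest first]: 241 @ $2.40 + 242 @ $1.80 + 93 @ $6.90 = $1,655.70
Total COGS = $811.45 + $1,655.70 = $2,467.15
Ending inventory: 287 @ $6.90 = $1,980.30
Check: goods available $4,447.45 = COGS $2,467.15 + ending $1,980.30

Ending inventory = $1,980.30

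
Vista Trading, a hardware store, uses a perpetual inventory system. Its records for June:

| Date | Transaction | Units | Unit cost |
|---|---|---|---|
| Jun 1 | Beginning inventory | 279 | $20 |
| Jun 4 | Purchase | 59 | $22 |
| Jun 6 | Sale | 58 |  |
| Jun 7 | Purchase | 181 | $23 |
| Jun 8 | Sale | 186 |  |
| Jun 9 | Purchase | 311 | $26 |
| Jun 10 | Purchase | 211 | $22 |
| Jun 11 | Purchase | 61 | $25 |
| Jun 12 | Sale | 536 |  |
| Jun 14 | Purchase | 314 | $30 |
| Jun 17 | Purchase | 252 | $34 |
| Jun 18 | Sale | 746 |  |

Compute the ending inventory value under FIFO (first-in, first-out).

Jun 6, 58 sold [FIFO — oldest first]: 58 @ $20 = $1,160
Jun 8, 186 sold [FIFO — oldest first]: 186 @ $20 = $3,720
Jun 12, 536 sold [FIFO — oldest first]: 35 @ $20 + 59 @ $22 + 181 @ $23 + 261 @ $26 = $12,947
Jun 18, 746 sold [FIFO — oldest first]: 50 @ $26 + 211 @ $22 + 61 @ $25 + 314 @ $30 + 110 @ $34 = $20,627
Total COGS = $1,160 + $3,720 + $12,947 + $20,627 = $38,454
Ending inventory: 142 @ $34 = $4,828

Ending inventory = $4,828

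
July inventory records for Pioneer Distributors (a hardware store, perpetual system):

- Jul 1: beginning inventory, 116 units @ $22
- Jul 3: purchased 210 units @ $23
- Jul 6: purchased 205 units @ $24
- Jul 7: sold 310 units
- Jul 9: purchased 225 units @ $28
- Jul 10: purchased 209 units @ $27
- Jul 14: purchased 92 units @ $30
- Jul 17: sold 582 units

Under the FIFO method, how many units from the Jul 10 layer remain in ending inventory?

73

Jul 7, 310 sold [FIFO — oldest first]: 116 @ $22 + 194 @ $23 = $7,014
Jul 17, 582 sold [FIFO — oldest first]: 16 @ $23 + 205 @ $24 + 225 @ $28 + 136 @ $27 = $15,260
Total COGS = $7,014 + $15,260 = $22,274
Ending inventory: 73 @ $27 + 92 @ $30 = $4,731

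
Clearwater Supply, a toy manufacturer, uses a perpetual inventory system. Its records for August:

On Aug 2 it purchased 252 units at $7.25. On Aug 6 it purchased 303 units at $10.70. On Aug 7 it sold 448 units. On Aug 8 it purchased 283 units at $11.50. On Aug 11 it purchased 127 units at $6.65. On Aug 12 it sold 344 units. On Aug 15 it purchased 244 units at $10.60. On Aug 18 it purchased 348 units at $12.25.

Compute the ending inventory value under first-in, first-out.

Ending inventory = $8,222.95

Aug 7, 448 sold [FIFO — oldest first]: 252 @ $7.25 + 196 @ $10.70 = $3,924.20
Aug 12, 344 sold [FIFO — oldest first]: 107 @ $10.70 + 237 @ $11.50 = $3,870.40
Total COGS = $3,924.20 + $3,870.40 = $7,794.60
Ending inventory: 46 @ $11.50 + 127 @ $6.65 + 244 @ $10.60 + 348 @ $12.25 = $8,222.95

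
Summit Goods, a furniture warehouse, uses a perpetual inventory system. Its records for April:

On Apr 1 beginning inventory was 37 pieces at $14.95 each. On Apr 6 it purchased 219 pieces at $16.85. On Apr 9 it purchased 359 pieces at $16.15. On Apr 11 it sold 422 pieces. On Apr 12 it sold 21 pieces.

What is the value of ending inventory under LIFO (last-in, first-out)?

Apr 11, 422 sold [LIFO — newest first]: 359 @ $16.15 + 63 @ $16.85 = $6,859.40
Apr 12, 21 sold [LIFO — newest first]: 21 @ $16.85 = $353.85
Total COGS = $6,859.40 + $353.85 = $7,213.25
Ending inventory: 37 @ $14.95 + 135 @ $16.85 = $2,827.90

Ending inventory = $2,827.90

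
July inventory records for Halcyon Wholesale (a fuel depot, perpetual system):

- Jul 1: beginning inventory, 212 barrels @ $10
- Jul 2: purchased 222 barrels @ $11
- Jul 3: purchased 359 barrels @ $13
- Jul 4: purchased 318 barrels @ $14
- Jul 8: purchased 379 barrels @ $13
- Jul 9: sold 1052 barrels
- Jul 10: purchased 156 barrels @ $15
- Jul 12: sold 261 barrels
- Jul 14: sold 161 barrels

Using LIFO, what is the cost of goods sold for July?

COGS = $19,228

Jul 9, 1052 sold [LIFO — newest first]: 379 @ $13 + 318 @ $14 + 355 @ $13 = $13,994
Jul 12, 261 sold [LIFO — newest first]: 156 @ $15 + 4 @ $13 + 101 @ $11 = $3,503
Jul 14, 161 sold [LIFO — newest first]: 121 @ $11 + 40 @ $10 = $1,731
Total COGS = $13,994 + $3,503 + $1,731 = $19,228
Ending inventory: 172 @ $10 = $1,720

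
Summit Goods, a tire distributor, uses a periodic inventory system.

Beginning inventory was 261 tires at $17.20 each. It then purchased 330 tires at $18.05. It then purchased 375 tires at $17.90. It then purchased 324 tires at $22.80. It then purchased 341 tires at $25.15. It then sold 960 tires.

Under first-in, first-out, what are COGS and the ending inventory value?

COGS = $17,050.80; ending inventory = $16,070.75

Sale 1 (960) [FIFO — oldest first]: 261 @ $17.20 + 330 @ $18.05 + 369 @ $17.90 = $17,050.80
Ending inventory: 6 @ $17.90 + 324 @ $22.80 + 341 @ $25.15 = $16,070.75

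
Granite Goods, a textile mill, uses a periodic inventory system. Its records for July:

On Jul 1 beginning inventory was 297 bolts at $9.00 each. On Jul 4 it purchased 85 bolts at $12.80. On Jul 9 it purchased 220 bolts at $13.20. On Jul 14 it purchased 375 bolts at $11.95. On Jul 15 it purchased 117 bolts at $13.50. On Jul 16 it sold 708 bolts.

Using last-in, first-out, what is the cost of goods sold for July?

COGS = $8,911.95

Jul 16, 708 sold [LIFO — newest first]: 117 @ $13.50 + 375 @ $11.95 + 216 @ $13.20 = $8,911.95
Ending inventory: 297 @ $9.00 + 85 @ $12.80 + 4 @ $13.20 = $3,813.80
Check: goods available $12,725.75 = COGS $8,911.95 + ending $3,813.80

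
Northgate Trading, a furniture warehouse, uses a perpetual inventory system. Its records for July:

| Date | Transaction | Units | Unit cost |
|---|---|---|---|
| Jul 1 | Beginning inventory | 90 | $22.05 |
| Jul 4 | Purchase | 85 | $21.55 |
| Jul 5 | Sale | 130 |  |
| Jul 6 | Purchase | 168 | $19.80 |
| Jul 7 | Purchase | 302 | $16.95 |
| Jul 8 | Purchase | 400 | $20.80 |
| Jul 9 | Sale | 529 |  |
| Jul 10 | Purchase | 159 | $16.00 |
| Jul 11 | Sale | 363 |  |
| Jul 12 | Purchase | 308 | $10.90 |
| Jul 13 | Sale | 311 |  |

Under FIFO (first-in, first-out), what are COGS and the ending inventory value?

COGS = $24,531.65; ending inventory = $1,951.10

Jul 5, 130 sold [FIFO — oldest first]: 90 @ $22.05 + 40 @ $21.55 = $2,846.50
Jul 9, 529 sold [FIFO — oldest first]: 45 @ $21.55 + 168 @ $19.80 + 302 @ $16.95 + 14 @ $20.80 = $9,706.25
Jul 11, 363 sold [FIFO — oldest first]: 363 @ $20.80 = $7,550.40
Jul 13, 311 sold [FIFO — oldest first]: 23 @ $20.80 + 159 @ $16.00 + 129 @ $10.90 = $4,428.50
Total COGS = $2,846.50 + $9,706.25 + $7,550.40 + $4,428.50 = $24,531.65
Ending inventory: 179 @ $10.90 = $1,951.10
Check: goods available $26,482.75 = COGS $24,531.65 + ending $1,951.10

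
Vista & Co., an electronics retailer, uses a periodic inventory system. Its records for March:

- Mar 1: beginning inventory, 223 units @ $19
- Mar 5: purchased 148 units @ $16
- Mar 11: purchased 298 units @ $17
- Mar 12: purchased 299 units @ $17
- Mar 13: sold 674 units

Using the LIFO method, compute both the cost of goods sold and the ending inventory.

COGS = $11,381; ending inventory = $5,373

Mar 13, 674 sold [LIFO — newest first]: 299 @ $17 + 298 @ $17 + 77 @ $16 = $11,381
Ending inventory: 223 @ $19 + 71 @ $16 = $5,373
Check: goods available $16,754 = COGS $11,381 + ending $5,373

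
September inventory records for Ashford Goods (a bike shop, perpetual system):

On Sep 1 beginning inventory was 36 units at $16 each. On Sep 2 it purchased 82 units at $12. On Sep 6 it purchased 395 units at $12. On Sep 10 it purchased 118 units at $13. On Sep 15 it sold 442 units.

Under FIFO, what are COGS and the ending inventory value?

COGS = $5,448; ending inventory = $2,386

Sep 15, 442 sold [FIFO — oldest first]: 36 @ $16 + 82 @ $12 + 324 @ $12 = $5,448
Ending inventory: 71 @ $12 + 118 @ $13 = $2,386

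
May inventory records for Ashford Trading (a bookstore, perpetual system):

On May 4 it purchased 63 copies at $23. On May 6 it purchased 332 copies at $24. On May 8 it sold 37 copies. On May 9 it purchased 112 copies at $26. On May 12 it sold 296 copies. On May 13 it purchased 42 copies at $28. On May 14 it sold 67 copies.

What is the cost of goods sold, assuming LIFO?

COGS = $9,992

May 8, 37 sold [LIFO — newest first]: 37 @ $24 = $888
May 12, 296 sold [LIFO — newest first]: 112 @ $26 + 184 @ $24 = $7,328
May 14, 67 sold [LIFO — newest first]: 42 @ $28 + 25 @ $24 = $1,776
Total COGS = $888 + $7,328 + $1,776 = $9,992
Ending inventory: 63 @ $23 + 86 @ $24 = $3,513
Check: goods available $13,505 = COGS $9,992 + ending $3,513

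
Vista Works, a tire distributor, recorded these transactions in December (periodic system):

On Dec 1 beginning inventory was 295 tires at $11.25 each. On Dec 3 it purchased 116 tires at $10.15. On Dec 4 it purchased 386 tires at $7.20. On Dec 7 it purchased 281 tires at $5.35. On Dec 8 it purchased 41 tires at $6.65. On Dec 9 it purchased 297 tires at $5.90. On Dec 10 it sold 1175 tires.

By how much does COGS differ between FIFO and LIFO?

$1,289.35

FIFO COGS: 295 @ $11.25 + 116 @ $10.15 + 386 @ $7.20 + 281 @ $5.35 + 41 @ $6.65 + 56 @ $5.90 = $9,381.75
LIFO COGS: 297 @ $5.90 + 41 @ $6.65 + 281 @ $5.35 + 386 @ $7.20 + 116 @ $10.15 + 54 @ $11.25 = $8,092.40
Difference = |$9,381.75 − $8,092.40| = $1,289.35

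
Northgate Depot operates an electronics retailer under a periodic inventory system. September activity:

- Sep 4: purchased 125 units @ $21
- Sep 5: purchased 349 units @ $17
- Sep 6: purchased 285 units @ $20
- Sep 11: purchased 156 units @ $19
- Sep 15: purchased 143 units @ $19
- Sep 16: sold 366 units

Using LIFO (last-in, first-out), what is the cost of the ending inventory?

Sep 16, 366 sold [LIFO — newest first]: 143 @ $19 + 156 @ $19 + 67 @ $20 = $7,021
Ending inventory: 125 @ $21 + 349 @ $17 + 218 @ $20 = $12,918
Check: goods available $19,939 = COGS $7,021 + ending $12,918

Ending inventory = $12,918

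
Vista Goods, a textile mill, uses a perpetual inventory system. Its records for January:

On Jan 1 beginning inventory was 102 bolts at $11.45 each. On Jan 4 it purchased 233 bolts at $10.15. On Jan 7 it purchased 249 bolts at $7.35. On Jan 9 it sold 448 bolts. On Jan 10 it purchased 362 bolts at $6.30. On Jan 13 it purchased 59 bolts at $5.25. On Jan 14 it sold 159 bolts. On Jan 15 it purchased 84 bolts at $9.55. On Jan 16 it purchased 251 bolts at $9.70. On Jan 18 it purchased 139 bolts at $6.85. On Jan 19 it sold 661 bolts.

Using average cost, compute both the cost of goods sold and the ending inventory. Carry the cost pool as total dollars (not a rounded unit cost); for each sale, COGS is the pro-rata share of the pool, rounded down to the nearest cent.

After Jan 1: 102 on hand, pool $1,167.90 (≈ $11.4500 each)
After Jan 4: 335 on hand, pool $3,532.85 (≈ $10.5458 each)
After Jan 7: 584 on hand, pool $5,363.00 (≈ $9.1832 each)
Jan 9, sell 448: 448/584 × $5,363.00 → $4,114.08
After Jan 10: 498 on hand, pool $3,529.52 (≈ $7.0874 each)
After Jan 13: 557 on hand, pool $3,839.27 (≈ $6.8928 each)
Jan 14, sell 159: 159/557 × $3,839.27 → $1,095.94
After Jan 15: 482 on hand, pool $3,545.53 (≈ $7.3559 each)
After Jan 16: 733 on hand, pool $5,980.23 (≈ $8.1586 each)
After Jan 18: 872 on hand, pool $6,932.38 (≈ $7.9500 each)
Jan 19, sell 661: 661/872 × $6,932.38 → $5,254.93
Total COGS = $4,114.08 + $1,095.94 + $5,254.93 = $10,464.95
Ending inventory (cost pool remaining) = $1,677.45

COGS = $10,464.95; ending inventory = $1,677.45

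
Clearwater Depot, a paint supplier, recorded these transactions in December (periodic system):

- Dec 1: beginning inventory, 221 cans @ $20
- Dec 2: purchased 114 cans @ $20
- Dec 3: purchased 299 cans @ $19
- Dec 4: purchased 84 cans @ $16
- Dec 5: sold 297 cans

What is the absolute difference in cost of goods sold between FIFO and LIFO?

FIFO COGS: 221 @ $20 + 76 @ $20 = $5,940
LIFO COGS: 84 @ $16 + 213 @ $19 = $5,391
Difference = |$5,940 − $5,391| = $549

$549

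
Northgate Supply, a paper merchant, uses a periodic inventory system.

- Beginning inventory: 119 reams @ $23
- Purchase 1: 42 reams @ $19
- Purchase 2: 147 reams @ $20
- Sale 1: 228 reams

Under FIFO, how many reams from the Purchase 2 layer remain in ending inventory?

Sale 1 (228) [FIFO — oldest first]: 119 @ $23 + 42 @ $19 + 67 @ $20 = $4,875
Ending inventory: 80 @ $20 = $1,600
Check: goods available $6,475 = COGS $4,875 + ending $1,600

80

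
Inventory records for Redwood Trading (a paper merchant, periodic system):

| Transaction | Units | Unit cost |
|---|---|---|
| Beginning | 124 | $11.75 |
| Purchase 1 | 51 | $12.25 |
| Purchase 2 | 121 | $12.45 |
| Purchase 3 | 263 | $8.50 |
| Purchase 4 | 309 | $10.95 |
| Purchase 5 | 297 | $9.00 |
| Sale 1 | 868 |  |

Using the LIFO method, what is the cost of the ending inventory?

Sale 1 (868) [LIFO — newest first]: 297 @ $9.00 + 309 @ $10.95 + 262 @ $8.50 = $8,283.55
Ending inventory: 124 @ $11.75 + 51 @ $12.25 + 121 @ $12.45 + 1 @ $8.50 = $3,596.70
Check: goods available $11,880.25 = COGS $8,283.55 + ending $3,596.70

Ending inventory = $3,596.70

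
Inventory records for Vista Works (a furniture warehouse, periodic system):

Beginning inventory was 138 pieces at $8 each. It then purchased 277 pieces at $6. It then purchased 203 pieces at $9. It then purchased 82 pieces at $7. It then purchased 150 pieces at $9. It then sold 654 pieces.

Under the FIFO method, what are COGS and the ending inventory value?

Sale 1 (654) [FIFO — oldest first]: 138 @ $8 + 277 @ $6 + 203 @ $9 + 36 @ $7 = $4,845
Ending inventory: 46 @ $7 + 150 @ $9 = $1,672

COGS = $4,845; ending inventory = $1,672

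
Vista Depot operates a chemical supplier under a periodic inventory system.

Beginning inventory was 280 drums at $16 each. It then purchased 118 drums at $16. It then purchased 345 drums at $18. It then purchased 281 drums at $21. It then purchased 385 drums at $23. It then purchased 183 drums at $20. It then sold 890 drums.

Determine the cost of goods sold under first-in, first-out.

Sale 1 (890) [FIFO — oldest first]: 280 @ $16 + 118 @ $16 + 345 @ $18 + 147 @ $21 = $15,665
Ending inventory: 134 @ $21 + 385 @ $23 + 183 @ $20 = $15,329
Check: goods available $30,994 = COGS $15,665 + ending $15,329

COGS = $15,665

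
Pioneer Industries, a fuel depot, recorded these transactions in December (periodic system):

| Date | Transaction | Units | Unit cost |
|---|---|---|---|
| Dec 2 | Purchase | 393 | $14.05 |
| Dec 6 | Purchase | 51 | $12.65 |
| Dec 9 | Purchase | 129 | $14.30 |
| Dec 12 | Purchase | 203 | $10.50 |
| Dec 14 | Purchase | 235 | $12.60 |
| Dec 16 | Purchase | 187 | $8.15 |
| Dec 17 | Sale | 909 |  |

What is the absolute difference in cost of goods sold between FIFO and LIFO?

FIFO COGS: 393 @ $14.05 + 51 @ $12.65 + 129 @ $14.30 + 203 @ $10.50 + 133 @ $12.60 = $11,818.80
LIFO COGS: 187 @ $8.15 + 235 @ $12.60 + 203 @ $10.50 + 129 @ $14.30 + 51 @ $12.65 + 104 @ $14.05 = $10,567.60
Difference = |$11,818.80 − $10,567.60| = $1,251.20

$1,251.20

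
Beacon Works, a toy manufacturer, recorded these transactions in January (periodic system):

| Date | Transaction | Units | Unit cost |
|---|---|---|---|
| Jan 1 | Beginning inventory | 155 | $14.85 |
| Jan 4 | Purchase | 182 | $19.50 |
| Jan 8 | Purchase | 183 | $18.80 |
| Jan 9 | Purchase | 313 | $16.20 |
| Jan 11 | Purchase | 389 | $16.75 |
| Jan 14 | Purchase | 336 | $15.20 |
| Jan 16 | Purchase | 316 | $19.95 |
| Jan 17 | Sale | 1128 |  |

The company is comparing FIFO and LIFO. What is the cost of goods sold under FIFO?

COGS = $19,303.00

FIFO COGS: 155 @ $14.85 + 182 @ $19.50 + 183 @ $18.80 + 313 @ $16.20 + 295 @ $16.75 = $19,303.00
LIFO COGS: 316 @ $19.95 + 336 @ $15.20 + 389 @ $16.75 + 87 @ $16.20 = $19,336.55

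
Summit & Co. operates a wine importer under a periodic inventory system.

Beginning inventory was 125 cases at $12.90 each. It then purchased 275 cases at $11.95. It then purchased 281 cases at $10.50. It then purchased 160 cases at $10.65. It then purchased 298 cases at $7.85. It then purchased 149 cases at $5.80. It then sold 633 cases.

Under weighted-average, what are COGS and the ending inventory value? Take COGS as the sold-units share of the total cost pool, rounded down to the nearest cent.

Sale 1, sell 633: 633/1288 × $12,756.75 → $6,269.42
Ending inventory (cost pool remaining) = $6,487.33
Check: goods available $12,756.75 = COGS $6,269.42 + ending $6,487.33

COGS = $6,269.42; ending inventory = $6,487.33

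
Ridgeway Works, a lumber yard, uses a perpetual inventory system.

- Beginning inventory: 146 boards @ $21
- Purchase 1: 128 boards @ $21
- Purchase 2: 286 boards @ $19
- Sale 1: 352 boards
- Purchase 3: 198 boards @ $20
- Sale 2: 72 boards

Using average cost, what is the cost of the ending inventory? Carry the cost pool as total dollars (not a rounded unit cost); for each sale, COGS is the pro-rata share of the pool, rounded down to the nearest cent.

After Beginning: 146 on hand, pool $3,066.00 (≈ $21.0000 each)
After Purchase 1: 274 on hand, pool $5,754.00 (≈ $21.0000 each)
After Purchase 2: 560 on hand, pool $11,188.00 (≈ $19.9786 each)
Sale 1, sell 352: 352/560 × $11,188.00 → $7,032.45
After Purchase 3: 406 on hand, pool $8,115.55 (≈ $19.9890 each)
Sale 2, sell 72: 72/406 × $8,115.55 → $1,439.21
Total COGS = $7,032.45 + $1,439.21 = $8,471.66
Ending inventory (cost pool remaining) = $6,676.34
Check: goods available $15,148.00 = COGS $8,471.66 + ending $6,676.34

Ending inventory = $6,676.34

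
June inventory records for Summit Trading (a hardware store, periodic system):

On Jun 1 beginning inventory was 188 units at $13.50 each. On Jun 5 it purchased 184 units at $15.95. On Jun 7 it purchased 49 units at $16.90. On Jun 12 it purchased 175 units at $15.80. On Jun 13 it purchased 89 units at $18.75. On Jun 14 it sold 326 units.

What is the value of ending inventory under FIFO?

Jun 14, 326 sold [FIFO — oldest first]: 188 @ $13.50 + 138 @ $15.95 = $4,739.10
Ending inventory: 46 @ $15.95 + 49 @ $16.90 + 175 @ $15.80 + 89 @ $18.75 = $5,995.55

Ending inventory = $5,995.55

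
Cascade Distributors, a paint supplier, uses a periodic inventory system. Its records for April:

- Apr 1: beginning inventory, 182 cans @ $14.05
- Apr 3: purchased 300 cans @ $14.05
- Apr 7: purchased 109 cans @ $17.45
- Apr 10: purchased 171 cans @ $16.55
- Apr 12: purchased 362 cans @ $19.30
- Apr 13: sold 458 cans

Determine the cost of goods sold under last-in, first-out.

COGS = $8,575.40

Apr 13, 458 sold [LIFO — newest first]: 362 @ $19.30 + 96 @ $16.55 = $8,575.40
Ending inventory: 182 @ $14.05 + 300 @ $14.05 + 109 @ $17.45 + 75 @ $16.55 = $9,915.40
Check: goods available $18,490.80 = COGS $8,575.40 + ending $9,915.40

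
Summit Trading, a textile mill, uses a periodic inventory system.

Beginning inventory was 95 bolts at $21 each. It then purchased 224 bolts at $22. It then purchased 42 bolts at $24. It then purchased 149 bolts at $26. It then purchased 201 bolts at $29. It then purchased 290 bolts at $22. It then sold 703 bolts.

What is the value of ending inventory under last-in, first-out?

Sale 1 (703) [LIFO — newest first]: 290 @ $22 + 201 @ $29 + 149 @ $26 + 42 @ $24 + 21 @ $22 = $17,553
Ending inventory: 95 @ $21 + 203 @ $22 = $6,461
Check: goods available $24,014 = COGS $17,553 + ending $6,461

Ending inventory = $6,461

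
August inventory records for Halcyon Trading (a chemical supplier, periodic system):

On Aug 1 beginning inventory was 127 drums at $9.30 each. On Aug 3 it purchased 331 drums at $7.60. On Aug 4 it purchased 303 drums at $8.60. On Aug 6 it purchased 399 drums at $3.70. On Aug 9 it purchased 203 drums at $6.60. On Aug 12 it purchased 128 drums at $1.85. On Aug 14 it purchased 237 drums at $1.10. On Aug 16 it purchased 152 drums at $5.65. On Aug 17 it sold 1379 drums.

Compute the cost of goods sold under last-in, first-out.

COGS = $6,408.40

Aug 17, 1379 sold [LIFO — newest first]: 152 @ $5.65 + 237 @ $1.10 + 128 @ $1.85 + 203 @ $6.60 + 399 @ $3.70 + 260 @ $8.60 = $6,408.40
Ending inventory: 127 @ $9.30 + 331 @ $7.60 + 43 @ $8.60 = $4,066.50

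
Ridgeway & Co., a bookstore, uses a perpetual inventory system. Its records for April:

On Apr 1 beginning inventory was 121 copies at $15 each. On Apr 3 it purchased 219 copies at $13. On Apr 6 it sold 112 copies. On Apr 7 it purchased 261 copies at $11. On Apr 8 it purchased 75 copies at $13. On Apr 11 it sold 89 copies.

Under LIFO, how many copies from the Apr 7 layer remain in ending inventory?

247

Apr 6, 112 sold [LIFO — newest first]: 112 @ $13 = $1,456
Apr 11, 89 sold [LIFO — newest first]: 75 @ $13 + 14 @ $11 = $1,129
Total COGS = $1,456 + $1,129 = $2,585
Ending inventory: 121 @ $15 + 107 @ $13 + 247 @ $11 = $5,923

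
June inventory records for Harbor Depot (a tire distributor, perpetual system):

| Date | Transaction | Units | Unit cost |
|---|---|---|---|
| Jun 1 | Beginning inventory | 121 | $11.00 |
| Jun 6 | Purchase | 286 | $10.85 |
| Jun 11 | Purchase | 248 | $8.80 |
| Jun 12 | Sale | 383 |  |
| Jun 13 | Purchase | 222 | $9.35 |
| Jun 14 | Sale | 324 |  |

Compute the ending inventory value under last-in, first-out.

Ending inventory = $1,862.65

Jun 12, 383 sold [LIFO — newest first]: 248 @ $8.80 + 135 @ $10.85 = $3,647.15
Jun 14, 324 sold [LIFO — newest first]: 222 @ $9.35 + 102 @ $10.85 = $3,182.40
Total COGS = $3,647.15 + $3,182.40 = $6,829.55
Ending inventory: 121 @ $11.00 + 49 @ $10.85 = $1,862.65
Check: goods available $8,692.20 = COGS $6,829.55 + ending $1,862.65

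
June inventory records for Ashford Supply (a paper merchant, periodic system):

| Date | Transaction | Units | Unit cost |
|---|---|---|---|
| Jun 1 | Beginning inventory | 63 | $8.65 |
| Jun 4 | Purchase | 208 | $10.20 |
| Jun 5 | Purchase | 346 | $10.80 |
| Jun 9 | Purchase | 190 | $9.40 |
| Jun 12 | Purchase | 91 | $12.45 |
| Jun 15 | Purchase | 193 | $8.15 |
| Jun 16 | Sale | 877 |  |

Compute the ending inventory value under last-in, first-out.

Jun 16, 877 sold [LIFO — newest first]: 193 @ $8.15 + 91 @ $12.45 + 190 @ $9.40 + 346 @ $10.80 + 57 @ $10.20 = $8,810.10
Ending inventory: 63 @ $8.65 + 151 @ $10.20 = $2,085.15

Ending inventory = $2,085.15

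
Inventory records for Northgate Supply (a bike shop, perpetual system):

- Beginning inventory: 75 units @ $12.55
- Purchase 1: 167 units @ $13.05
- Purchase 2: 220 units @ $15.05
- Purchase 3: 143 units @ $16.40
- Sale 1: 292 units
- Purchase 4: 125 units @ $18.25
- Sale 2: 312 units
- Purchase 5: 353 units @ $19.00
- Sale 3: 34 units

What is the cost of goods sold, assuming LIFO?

COGS = $10,097.25

Sale 1 (292) [LIFO — newest first]: 143 @ $16.40 + 149 @ $15.05 = $4,587.65
Sale 2 (312) [LIFO — newest first]: 125 @ $18.25 + 71 @ $15.05 + 116 @ $13.05 = $4,863.60
Sale 3 (34) [LIFO — newest first]: 34 @ $19.00 = $646.00
Total COGS = $4,587.65 + $4,863.60 + $646.00 = $10,097.25
Ending inventory: 75 @ $12.55 + 51 @ $13.05 + 319 @ $19.00 = $7,667.80
Check: goods available $17,765.05 = COGS $10,097.25 + ending $7,667.80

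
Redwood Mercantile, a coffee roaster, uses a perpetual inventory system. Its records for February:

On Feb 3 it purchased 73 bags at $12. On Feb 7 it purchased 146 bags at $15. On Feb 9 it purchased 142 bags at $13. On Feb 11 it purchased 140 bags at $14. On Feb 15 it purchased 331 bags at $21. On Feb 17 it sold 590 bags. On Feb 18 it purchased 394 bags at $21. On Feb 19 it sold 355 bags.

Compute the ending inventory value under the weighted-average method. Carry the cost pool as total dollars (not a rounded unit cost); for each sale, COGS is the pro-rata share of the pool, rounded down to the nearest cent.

Ending inventory = $5,432.07

After Feb 3: 73 on hand, pool $876.00 (≈ $12.0000 each)
After Feb 7: 219 on hand, pool $3,066.00 (≈ $14.0000 each)
After Feb 9: 361 on hand, pool $4,912.00 (≈ $13.6066 each)
After Feb 11: 501 on hand, pool $6,872.00 (≈ $13.7166 each)
After Feb 15: 832 on hand, pool $13,823.00 (≈ $16.6142 each)
Feb 17, sell 590: 590/832 × $13,823.00 → $9,802.36
After Feb 18: 636 on hand, pool $12,294.64 (≈ $19.3312 each)
Feb 19, sell 355: 355/636 × $12,294.64 → $6,862.57
Total COGS = $9,802.36 + $6,862.57 = $16,664.93
Ending inventory (cost pool remaining) = $5,432.07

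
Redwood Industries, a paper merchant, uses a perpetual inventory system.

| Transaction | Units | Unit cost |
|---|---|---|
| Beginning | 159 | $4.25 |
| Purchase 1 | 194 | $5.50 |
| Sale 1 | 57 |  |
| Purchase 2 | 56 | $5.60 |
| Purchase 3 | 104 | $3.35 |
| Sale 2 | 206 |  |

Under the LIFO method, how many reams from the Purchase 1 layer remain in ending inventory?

91

Sale 1 (57) [LIFO — newest first]: 57 @ $5.50 = $313.50
Sale 2 (206) [LIFO — newest first]: 104 @ $3.35 + 56 @ $5.60 + 46 @ $5.50 = $915.00
Total COGS = $313.50 + $915.00 = $1,228.50
Ending inventory: 159 @ $4.25 + 91 @ $5.50 = $1,176.25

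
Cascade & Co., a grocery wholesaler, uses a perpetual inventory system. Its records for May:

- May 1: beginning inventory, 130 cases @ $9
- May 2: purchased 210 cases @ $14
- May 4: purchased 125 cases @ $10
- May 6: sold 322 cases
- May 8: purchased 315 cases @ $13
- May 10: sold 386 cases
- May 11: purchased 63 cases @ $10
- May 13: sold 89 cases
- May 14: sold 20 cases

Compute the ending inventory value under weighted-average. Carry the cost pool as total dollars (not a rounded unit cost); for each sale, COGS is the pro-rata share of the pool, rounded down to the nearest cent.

Ending inventory = $295.23

After May 1: 130 on hand, pool $1,170.00 (≈ $9.0000 each)
After May 2: 340 on hand, pool $4,110.00 (≈ $12.0882 each)
After May 4: 465 on hand, pool $5,360.00 (≈ $11.5269 each)
May 6, sell 322: 322/465 × $5,360.00 → $3,711.65
After May 8: 458 on hand, pool $5,743.35 (≈ $12.5401 each)
May 10, sell 386: 386/458 × $5,743.35 → $4,840.46
After May 11: 135 on hand, pool $1,532.89 (≈ $11.3547 each)
May 13, sell 89: 89/135 × $1,532.89 → $1,010.57
May 14, sell 20: 20/46 × $522.32 → $227.09
Total COGS = $3,711.65 + $4,840.46 + $1,010.57 + $227.09 = $9,789.77
Ending inventory (cost pool remaining) = $295.23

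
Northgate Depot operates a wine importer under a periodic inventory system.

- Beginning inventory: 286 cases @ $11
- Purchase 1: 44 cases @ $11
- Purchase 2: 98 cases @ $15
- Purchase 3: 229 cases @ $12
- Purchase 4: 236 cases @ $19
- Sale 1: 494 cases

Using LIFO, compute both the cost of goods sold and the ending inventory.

Sale 1 (494) [LIFO — newest first]: 236 @ $19 + 229 @ $12 + 29 @ $15 = $7,667
Ending inventory: 286 @ $11 + 44 @ $11 + 69 @ $15 = $4,665

COGS = $7,667; ending inventory = $4,665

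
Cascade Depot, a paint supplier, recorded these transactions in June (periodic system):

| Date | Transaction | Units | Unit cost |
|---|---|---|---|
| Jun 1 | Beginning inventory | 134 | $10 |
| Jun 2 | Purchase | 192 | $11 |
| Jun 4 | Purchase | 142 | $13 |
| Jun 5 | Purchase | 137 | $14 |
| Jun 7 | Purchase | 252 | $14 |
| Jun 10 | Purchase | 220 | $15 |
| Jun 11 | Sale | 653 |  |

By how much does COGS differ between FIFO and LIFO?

FIFO COGS: 134 @ $10 + 192 @ $11 + 142 @ $13 + 137 @ $14 + 48 @ $14 = $7,888
LIFO COGS: 220 @ $15 + 252 @ $14 + 137 @ $14 + 44 @ $13 = $9,318
Difference = |$7,888 − $9,318| = $1,430

$1,430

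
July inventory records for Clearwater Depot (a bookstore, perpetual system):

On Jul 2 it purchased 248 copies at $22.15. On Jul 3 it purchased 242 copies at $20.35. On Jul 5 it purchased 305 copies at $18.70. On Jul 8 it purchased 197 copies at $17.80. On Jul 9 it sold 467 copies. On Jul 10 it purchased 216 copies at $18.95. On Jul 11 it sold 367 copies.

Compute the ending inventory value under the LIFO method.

Ending inventory = $8,057.30

Jul 9, 467 sold [LIFO — newest first]: 197 @ $17.80 + 270 @ $18.70 = $8,555.60
Jul 11, 367 sold [LIFO — newest first]: 216 @ $18.95 + 35 @ $18.70 + 116 @ $20.35 = $7,108.30
Total COGS = $8,555.60 + $7,108.30 = $15,663.90
Ending inventory: 248 @ $22.15 + 126 @ $20.35 = $8,057.30
Check: goods available $23,721.20 = COGS $15,663.90 + ending $8,057.30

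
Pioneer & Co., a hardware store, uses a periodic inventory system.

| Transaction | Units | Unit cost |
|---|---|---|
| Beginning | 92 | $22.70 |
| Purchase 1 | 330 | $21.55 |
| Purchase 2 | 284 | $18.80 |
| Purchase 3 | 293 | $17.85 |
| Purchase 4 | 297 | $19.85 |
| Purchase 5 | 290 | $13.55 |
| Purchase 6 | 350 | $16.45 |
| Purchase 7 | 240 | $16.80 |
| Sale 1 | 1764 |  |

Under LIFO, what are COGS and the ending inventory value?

COGS = $30,399.20; ending inventory = $8,984.40

Sale 1 (1764) [LIFO — newest first]: 240 @ $16.80 + 350 @ $16.45 + 290 @ $13.55 + 297 @ $19.85 + 293 @ $17.85 + 284 @ $18.80 + 10 @ $21.55 = $30,399.20
Ending inventory: 92 @ $22.70 + 320 @ $21.55 = $8,984.40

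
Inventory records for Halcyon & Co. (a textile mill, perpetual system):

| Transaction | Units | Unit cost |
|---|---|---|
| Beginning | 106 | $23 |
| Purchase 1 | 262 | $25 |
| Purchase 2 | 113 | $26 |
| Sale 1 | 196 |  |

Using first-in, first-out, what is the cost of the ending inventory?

Ending inventory = $7,238

Sale 1 (196) [FIFO — oldest first]: 106 @ $23 + 90 @ $25 = $4,688
Ending inventory: 172 @ $25 + 113 @ $26 = $7,238
Check: goods available $11,926 = COGS $4,688 + ending $7,238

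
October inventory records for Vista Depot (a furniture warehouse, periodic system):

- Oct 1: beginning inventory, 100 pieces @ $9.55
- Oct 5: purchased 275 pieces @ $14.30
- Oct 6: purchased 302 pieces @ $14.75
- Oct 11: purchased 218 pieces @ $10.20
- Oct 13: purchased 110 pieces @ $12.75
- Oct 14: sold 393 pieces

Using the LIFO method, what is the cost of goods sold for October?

Oct 14, 393 sold [LIFO — newest first]: 110 @ $12.75 + 218 @ $10.20 + 65 @ $14.75 = $4,584.85
Ending inventory: 100 @ $9.55 + 275 @ $14.30 + 237 @ $14.75 = $8,383.25

COGS = $4,584.85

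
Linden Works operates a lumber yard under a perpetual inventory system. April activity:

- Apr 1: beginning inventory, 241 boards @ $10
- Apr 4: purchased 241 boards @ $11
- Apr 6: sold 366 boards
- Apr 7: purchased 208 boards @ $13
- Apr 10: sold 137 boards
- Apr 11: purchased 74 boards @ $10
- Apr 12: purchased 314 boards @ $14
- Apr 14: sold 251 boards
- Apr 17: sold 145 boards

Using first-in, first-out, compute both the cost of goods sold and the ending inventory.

COGS = $10,395; ending inventory = $2,506

Apr 6, 366 sold [FIFO — oldest first]: 241 @ $10 + 125 @ $11 = $3,785
Apr 10, 137 sold [FIFO — oldest first]: 116 @ $11 + 21 @ $13 = $1,549
Apr 14, 251 sold [FIFO — oldest first]: 187 @ $13 + 64 @ $10 = $3,071
Apr 17, 145 sold [FIFO — oldest first]: 10 @ $10 + 135 @ $14 = $1,990
Total COGS = $3,785 + $1,549 + $3,071 + $1,990 = $10,395
Ending inventory: 179 @ $14 = $2,506
Check: goods available $12,901 = COGS $10,395 + ending $2,506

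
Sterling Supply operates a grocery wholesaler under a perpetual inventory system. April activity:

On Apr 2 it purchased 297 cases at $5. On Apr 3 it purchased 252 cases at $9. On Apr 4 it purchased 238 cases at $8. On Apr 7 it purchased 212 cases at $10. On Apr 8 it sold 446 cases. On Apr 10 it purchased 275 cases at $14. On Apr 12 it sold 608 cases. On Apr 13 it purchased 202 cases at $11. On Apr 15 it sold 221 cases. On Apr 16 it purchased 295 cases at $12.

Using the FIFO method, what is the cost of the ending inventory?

Ending inventory = $5,751

Apr 8, 446 sold [FIFO — oldest first]: 297 @ $5 + 149 @ $9 = $2,826
Apr 12, 608 sold [FIFO — oldest first]: 103 @ $9 + 238 @ $8 + 212 @ $10 + 55 @ $14 = $5,721
Apr 15, 221 sold [FIFO — oldest first]: 220 @ $14 + 1 @ $11 = $3,091
Total COGS = $2,826 + $5,721 + $3,091 = $11,638
Ending inventory: 201 @ $11 + 295 @ $12 = $5,751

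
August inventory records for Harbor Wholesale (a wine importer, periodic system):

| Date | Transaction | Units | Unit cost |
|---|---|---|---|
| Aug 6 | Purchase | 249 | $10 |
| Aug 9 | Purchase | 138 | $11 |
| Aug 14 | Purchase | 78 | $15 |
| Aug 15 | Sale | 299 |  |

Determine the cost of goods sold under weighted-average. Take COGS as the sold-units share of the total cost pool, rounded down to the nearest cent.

COGS = $3,329.50

Aug 15, sell 299: 299/465 × $5,178.00 → $3,329.50
Ending inventory (cost pool remaining) = $1,848.50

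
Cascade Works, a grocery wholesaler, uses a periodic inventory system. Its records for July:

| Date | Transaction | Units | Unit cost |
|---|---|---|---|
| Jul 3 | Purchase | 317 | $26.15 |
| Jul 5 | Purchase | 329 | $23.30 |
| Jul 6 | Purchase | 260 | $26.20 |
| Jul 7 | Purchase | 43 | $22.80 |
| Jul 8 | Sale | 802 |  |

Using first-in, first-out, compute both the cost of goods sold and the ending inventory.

Jul 8, 802 sold [FIFO — oldest first]: 317 @ $26.15 + 329 @ $23.30 + 156 @ $26.20 = $20,042.45
Ending inventory: 104 @ $26.20 + 43 @ $22.80 = $3,705.20

COGS = $20,042.45; ending inventory = $3,705.20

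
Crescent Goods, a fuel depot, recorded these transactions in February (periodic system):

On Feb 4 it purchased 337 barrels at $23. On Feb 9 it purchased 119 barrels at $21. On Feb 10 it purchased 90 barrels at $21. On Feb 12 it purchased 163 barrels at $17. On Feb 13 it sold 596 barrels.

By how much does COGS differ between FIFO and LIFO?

$678

FIFO COGS: 337 @ $23 + 119 @ $21 + 90 @ $21 + 50 @ $17 = $12,990
LIFO COGS: 163 @ $17 + 90 @ $21 + 119 @ $21 + 224 @ $23 = $12,312
Difference = |$12,990 − $12,312| = $678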